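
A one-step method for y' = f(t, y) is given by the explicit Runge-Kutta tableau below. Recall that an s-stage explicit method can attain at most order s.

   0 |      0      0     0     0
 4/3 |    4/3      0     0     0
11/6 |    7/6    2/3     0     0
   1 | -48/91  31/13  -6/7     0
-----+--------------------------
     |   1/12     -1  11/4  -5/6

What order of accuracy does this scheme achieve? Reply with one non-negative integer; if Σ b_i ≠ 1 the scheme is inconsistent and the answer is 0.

1

b = (1/12, -1, 11/4, -5/6)
c = (0, 4/3, 11/6, 1)
Ac = (0, 0, 8/9, 439/273)
Σ b_i: 1/12·1 + (-1)·1 + 11/4·1 + (-5/6)·1 = 1 ✓
b·c: (-1)·4/3 + 11/4·11/6 + (-5/6)·1 = 23/8 ≠ 1/2 ⇒ order 1.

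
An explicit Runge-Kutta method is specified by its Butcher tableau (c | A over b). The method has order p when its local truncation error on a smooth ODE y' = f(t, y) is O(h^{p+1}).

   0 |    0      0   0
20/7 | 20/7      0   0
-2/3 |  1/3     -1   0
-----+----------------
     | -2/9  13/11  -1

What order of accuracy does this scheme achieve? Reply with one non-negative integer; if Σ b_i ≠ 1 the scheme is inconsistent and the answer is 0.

0

b = (-2/9, 13/11, -1)
c = (0, 20/7, -2/3)
Ac = (0, 0, -20/7)
Σ b_i: (-2/9)·1 + 13/11·1 + (-1)·1 = -4/99 ≠ 1 ⇒ order 0.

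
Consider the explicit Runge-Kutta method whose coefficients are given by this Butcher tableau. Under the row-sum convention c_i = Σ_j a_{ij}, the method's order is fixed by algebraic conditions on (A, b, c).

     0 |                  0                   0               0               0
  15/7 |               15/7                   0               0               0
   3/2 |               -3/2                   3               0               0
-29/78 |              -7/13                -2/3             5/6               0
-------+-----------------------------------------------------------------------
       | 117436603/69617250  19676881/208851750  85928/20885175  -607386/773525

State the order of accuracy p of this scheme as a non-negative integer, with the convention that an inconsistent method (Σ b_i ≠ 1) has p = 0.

b = (117436603/69617250, 19676881/208851750, 85928/20885175, -607386/773525)
c = (0, 15/7, 3/2, -29/78)
Ac = (0, 0, 45/7, -5/28)
Σ b_i: 117436603/69617250·1 + 19676881/208851750·1 + 85928/20885175·1 + (-607386/773525)·1 = 1 ✓
b·c: 19676881/208851750·15/7 + 85928/20885175·3/2 + (-607386/773525)·(-29/78) = 1/2 ✓
b·c²: 19676881/208851750·225/49 + 85928/20885175·9/4 + (-607386/773525)·841/6084 = 1/3 ✓
b·Ac: 85928/20885175·45/7 + (-607386/773525)·(-5/28) = 1/6 ✓
b·c³: 19676881/208851750·3375/343 + 85928/20885175·27/8 + (-607386/773525)·(-24389/474552) = 355232749/362009700 ≠ 1/4 ⇒ order 3.
b·(c∘Ac): 85928/20885175·135/14 + (-607386/773525)·145/2184 = -53967/4331740 ≠ 1/8
b·Ac²: 85928/20885175·675/49 + (-607386/773525)·(-465/392) = 4280287/4331740 ≠ 1/12
b·A²c: (-607386/773525)·75/14 = -911079/216587 ≠ 1/24

3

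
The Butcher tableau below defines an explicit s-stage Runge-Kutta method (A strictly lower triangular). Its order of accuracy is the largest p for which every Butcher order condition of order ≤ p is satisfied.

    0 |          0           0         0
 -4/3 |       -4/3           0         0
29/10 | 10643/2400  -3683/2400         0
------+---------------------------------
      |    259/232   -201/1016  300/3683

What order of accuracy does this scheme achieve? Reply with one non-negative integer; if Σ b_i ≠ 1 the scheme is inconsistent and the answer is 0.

b = (259/232, -201/1016, 300/3683)
c = (0, -4/3, 29/10)
Ac = (0, 0, 3683/1800)
Σ b_i: 259/232·1 + (-201/1016)·1 + 300/3683·1 = 1 ✓
b·c: (-201/1016)·(-4/3) + 300/3683·29/10 = 1/2 ✓
b·c²: (-201/1016)·16/9 + 300/3683·841/100 = 1/3 ✓
b·Ac: 300/3683·3683/1800 = 1/6 ✓; 3 stages ⇒ order 3.

3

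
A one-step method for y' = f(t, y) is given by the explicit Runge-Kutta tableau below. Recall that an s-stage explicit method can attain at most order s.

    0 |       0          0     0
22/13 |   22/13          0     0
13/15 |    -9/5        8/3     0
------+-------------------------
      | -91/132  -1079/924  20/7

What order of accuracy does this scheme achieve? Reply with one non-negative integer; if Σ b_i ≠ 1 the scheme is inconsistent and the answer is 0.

2

b = (-91/132, -1079/924, 20/7)
c = (0, 22/13, 13/15)
Ac = (0, 0, 176/39)
Σ b_i: (-91/132)·1 + (-1079/924)·1 + 20/7·1 = 1 ✓
b·c: (-1079/924)·22/13 + 20/7·13/15 = 1/2 ✓
b·c²: (-1079/924)·484/169 + 20/7·169/225 = -701/585 ≠ 1/3 ⇒ order 2.
b·Ac: 20/7·176/39 = 3520/273 ≠ 1/6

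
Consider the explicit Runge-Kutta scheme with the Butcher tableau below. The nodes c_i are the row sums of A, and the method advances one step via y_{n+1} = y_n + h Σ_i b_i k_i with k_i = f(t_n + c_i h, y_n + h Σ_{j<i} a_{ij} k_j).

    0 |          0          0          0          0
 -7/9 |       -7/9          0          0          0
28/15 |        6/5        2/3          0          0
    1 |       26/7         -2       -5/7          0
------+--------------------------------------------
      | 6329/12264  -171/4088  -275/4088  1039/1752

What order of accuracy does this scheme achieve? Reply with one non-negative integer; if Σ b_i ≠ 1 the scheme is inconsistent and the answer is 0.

3

b = (6329/12264, -171/4088, -275/4088, 1039/1752)
c = (0, -7/9, 28/15, 1)
Ac = (0, 0, -14/27, 2/9)
Σ b_i: 6329/12264·1 + (-171/4088)·1 + (-275/4088)·1 + 1039/1752·1 = 1 ✓
b·c: (-171/4088)·(-7/9) + (-275/4088)·28/15 + 1039/1752·1 = 1/2 ✓
b·c²: (-171/4088)·49/81 + (-275/4088)·784/225 + 1039/1752·1 = 1/3 ✓
b·Ac: (-275/4088)·(-14/27) + 1039/1752·2/9 = 1/6 ✓
b·c³: (-171/4088)·(-343/729) + (-275/4088)·21952/3375 + 1039/1752·1 = 5179/29565 ≠ 1/4 ⇒ order 3.
b·(c∘Ac): (-275/4088)·(-392/405) + 1039/1752·2/9 = 4657/23652 ≠ 1/8
b·Ac²: (-275/4088)·98/243 + 1039/1752·(-1498/405) = -65653/29565 ≠ 1/12
b·A²c: 1039/1752·10/27 = 5195/23652 ≠ 1/24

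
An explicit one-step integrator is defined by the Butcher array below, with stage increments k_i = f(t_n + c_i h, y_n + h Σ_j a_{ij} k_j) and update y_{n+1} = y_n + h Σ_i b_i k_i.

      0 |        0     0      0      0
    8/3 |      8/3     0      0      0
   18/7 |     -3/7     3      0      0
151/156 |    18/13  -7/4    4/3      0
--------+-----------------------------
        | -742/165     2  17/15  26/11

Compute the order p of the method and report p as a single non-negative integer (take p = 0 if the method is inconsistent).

b = (-742/165, 2, 17/15, 26/11)
c = (0, 8/3, 18/7, 151/156)
Ac = (0, 0, 8, -26/21)
Σ b_i: (-742/165)·1 + 2·1 + 17/15·1 + 26/11·1 = 1 ✓
b·c: 2·8/3 + 17/15·18/7 + 26/11·151/156 = 24337/2310 ≠ 1/2 ⇒ order 1.

1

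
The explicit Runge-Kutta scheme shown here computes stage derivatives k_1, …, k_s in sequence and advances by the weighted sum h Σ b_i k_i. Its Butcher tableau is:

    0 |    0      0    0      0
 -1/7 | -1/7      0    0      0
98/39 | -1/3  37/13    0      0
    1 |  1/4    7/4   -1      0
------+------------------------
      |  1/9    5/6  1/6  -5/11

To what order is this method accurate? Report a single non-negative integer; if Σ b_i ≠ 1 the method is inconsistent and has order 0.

0

b = (1/9, 5/6, 1/6, -5/11)
c = (0, -1/7, 98/39, 1)
Ac = (0, 0, -37/91, -431/156)
Σ b_i: 1/9·1 + 5/6·1 + 1/6·1 + (-5/11)·1 = 65/99 ≠ 1 ⇒ order 0.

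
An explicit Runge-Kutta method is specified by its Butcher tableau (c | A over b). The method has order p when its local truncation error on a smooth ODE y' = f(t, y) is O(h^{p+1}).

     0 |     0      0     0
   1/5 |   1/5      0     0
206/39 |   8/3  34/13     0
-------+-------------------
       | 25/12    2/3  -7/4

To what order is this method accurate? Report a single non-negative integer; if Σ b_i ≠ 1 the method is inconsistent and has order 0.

b = (25/12, 2/3, -7/4)
c = (0, 1/5, 206/39)
Ac = (0, 0, 34/65)
Σ b_i: 25/12·1 + 2/3·1 + (-7/4)·1 = 1 ✓
b·c: 2/3·1/5 + (-7/4)·206/39 = -3553/390 ≠ 1/2 ⇒ order 1.

1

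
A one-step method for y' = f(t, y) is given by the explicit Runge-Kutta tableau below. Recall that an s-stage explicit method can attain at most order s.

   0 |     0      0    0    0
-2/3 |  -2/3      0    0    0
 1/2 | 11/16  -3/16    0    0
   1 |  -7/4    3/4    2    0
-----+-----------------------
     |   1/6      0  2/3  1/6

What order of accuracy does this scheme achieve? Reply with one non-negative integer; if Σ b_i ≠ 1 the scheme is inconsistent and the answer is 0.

4

b = (1/6, 0, 2/3, 1/6)
c = (0, -2/3, 1/2, 1)
Ac = (0, 0, 1/8, 1/2)
Σ b_i: 1/6·1 + 2/3·1 + 1/6·1 = 1 ✓
b·c: 2/3·1/2 + 1/6·1 = 1/2 ✓
b·c²: 2/3·1/4 + 1/6·1 = 1/3 ✓
b·Ac: 2/3·1/8 + 1/6·1/2 = 1/6 ✓
b·c³: 2/3·1/8 + 1/6·1 = 1/4 ✓
b·(c∘Ac): 2/3·1/16 + 1/6·1/2 = 1/8 ✓
b·Ac²: 2/3·(-1/12) + 1/6·5/6 = 1/12 ✓
b·A²c: 1/6·1/4 = 1/24 ✓; 4 stages ⇒ order 4.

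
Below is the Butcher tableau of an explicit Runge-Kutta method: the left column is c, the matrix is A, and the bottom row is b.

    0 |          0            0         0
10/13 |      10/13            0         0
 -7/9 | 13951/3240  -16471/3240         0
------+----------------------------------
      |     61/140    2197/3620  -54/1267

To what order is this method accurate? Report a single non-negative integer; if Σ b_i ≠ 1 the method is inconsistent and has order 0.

b = (61/140, 2197/3620, -54/1267)
c = (0, 10/13, -7/9)
Ac = (0, 0, -1267/324)
Σ b_i: 61/140·1 + 2197/3620·1 + (-54/1267)·1 = 1 ✓
b·c: 2197/3620·10/13 + (-54/1267)·(-7/9) = 1/2 ✓
b·c²: 2197/3620·100/169 + (-54/1267)·49/81 = 1/3 ✓
b·Ac: (-54/1267)·(-1267/324) = 1/6 ✓; 3 stages ⇒ order 3.

3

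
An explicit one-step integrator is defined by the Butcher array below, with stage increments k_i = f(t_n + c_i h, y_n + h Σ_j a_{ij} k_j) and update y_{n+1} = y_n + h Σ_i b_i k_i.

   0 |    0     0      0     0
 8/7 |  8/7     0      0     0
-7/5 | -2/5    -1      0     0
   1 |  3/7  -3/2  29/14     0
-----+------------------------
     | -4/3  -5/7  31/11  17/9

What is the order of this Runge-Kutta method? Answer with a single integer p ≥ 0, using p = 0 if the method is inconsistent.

0

b = (-4/3, -5/7, 31/11, 17/9)
c = (0, 8/7, -7/5, 1)
Ac = (0, 0, -8/7, -323/70)
Σ b_i: (-4/3)·1 + (-5/7)·1 + 31/11·1 + 17/9·1 = 1843/693 ≠ 1 ⇒ order 0.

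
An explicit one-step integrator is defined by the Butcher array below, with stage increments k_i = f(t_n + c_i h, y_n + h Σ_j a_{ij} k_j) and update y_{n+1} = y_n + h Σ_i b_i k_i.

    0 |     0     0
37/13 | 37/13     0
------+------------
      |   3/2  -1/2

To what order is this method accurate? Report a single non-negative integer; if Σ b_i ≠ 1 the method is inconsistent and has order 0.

b = (3/2, -1/2)
c = (0, 37/13)
Σ b_i: 3/2·1 + (-1/2)·1 = 1 ✓
b·c: (-1/2)·37/13 = -37/26 ≠ 1/2 ⇒ order 1.

1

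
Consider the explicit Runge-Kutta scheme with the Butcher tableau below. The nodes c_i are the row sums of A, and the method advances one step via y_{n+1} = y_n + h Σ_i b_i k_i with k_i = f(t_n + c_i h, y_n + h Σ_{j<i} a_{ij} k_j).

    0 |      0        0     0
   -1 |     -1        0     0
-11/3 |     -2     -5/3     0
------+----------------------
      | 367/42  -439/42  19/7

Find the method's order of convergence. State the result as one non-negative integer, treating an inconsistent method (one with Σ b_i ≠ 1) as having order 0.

2

b = (367/42, -439/42, 19/7)
c = (0, -1, -11/3)
Ac = (0, 0, 5/3)
Σ b_i: 367/42·1 + (-439/42)·1 + 19/7·1 = 1 ✓
b·c: (-439/42)·(-1) + 19/7·(-11/3) = 1/2 ✓
b·c²: (-439/42)·1 + 19/7·121/9 = 3281/126 ≠ 1/3 ⇒ order 2.
b·Ac: 19/7·5/3 = 95/21 ≠ 1/6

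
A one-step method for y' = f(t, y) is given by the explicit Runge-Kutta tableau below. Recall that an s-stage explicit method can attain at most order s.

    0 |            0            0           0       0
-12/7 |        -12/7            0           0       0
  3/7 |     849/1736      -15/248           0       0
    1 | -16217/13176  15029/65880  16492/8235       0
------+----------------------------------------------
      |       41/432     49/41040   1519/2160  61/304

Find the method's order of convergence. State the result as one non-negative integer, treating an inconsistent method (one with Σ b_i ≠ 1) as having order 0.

b = (41/432, 49/41040, 1519/2160, 61/304)
c = (0, -12/7, 3/7, 1)
Ac = (0, 0, 45/434, 57/122)
Σ b_i: 41/432·1 + 49/41040·1 + 1519/2160·1 + 61/304·1 = 1 ✓
b·c: 49/41040·(-12/7) + 1519/2160·3/7 + 61/304·1 = 1/2 ✓
b·c²: 49/41040·144/49 + 1519/2160·9/49 + 61/304·1 = 1/3 ✓
b·Ac: 1519/2160·45/434 + 61/304·57/122 = 1/6 ✓
b·c³: 49/41040·(-1728/343) + 1519/2160·27/343 + 61/304·1 = 1/4 ✓
b·(c∘Ac): 1519/2160·135/3038 + 61/304·57/122 = 1/8 ✓
b·Ac²: 1519/2160·(-270/1519) + 61/304·190/183 = 1/12 ✓
b·A²c: 61/304·38/183 = 1/24 ✓; 4 stages ⇒ order 4.

4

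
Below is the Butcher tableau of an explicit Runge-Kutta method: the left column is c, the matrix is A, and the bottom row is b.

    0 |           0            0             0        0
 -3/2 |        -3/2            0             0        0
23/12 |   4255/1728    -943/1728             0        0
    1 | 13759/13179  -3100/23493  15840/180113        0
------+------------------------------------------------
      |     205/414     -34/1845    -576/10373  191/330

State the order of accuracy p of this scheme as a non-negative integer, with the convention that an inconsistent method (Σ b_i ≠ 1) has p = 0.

b = (205/414, -34/1845, -576/10373, 191/330)
c = (0, -3/2, 23/12, 1)
Ac = (0, 0, 943/1152, 70/191)
Σ b_i: 205/414·1 + (-34/1845)·1 + (-576/10373)·1 + 191/330·1 = 1 ✓
b·c: (-34/1845)·(-3/2) + (-576/10373)·23/12 + 191/330·1 = 1/2 ✓
b·c²: (-34/1845)·9/4 + (-576/10373)·529/144 + 191/330·1 = 1/3 ✓
b·Ac: (-576/10373)·943/1152 + 191/330·70/191 = 1/6 ✓
b·c³: (-34/1845)·(-27/8) + (-576/10373)·12167/1728 + 191/330·1 = 1/4 ✓
b·(c∘Ac): (-576/10373)·21689/13824 + 191/330·70/191 = 1/8 ✓
b·Ac²: (-576/10373)·(-943/768) + 191/330·5/191 = 1/12 ✓
b·A²c: 191/330·55/764 = 1/24 ✓; 4 stages ⇒ order 4.

4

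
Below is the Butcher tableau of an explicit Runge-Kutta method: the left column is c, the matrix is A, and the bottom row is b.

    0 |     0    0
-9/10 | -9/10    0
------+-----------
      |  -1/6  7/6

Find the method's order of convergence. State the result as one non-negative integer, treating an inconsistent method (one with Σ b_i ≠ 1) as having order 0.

1

b = (-1/6, 7/6)
c = (0, -9/10)
Σ b_i: (-1/6)·1 + 7/6·1 = 1 ✓
b·c: 7/6·(-9/10) = -21/20 ≠ 1/2 ⇒ order 1.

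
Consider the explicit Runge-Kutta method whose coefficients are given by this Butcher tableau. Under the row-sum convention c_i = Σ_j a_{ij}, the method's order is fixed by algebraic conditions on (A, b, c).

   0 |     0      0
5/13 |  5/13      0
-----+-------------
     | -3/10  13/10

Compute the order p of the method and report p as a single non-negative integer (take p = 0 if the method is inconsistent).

b = (-3/10, 13/10)
c = (0, 5/13)
Σ b_i: (-3/10)·1 + 13/10·1 = 1 ✓
b·c: 13/10·5/13 = 1/2 ✓; 2 stages ⇒ order 2.

2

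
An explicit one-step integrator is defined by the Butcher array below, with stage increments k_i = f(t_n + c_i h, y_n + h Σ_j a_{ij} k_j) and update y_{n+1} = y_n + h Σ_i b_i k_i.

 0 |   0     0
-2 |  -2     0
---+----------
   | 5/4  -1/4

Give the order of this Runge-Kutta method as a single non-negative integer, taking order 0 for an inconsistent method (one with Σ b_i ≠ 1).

b = (5/4, -1/4)
c = (0, -2)
Σ b_i: 5/4·1 + (-1/4)·1 = 1 ✓
b·c: (-1/4)·(-2) = 1/2 ✓; 2 stages ⇒ order 2.

2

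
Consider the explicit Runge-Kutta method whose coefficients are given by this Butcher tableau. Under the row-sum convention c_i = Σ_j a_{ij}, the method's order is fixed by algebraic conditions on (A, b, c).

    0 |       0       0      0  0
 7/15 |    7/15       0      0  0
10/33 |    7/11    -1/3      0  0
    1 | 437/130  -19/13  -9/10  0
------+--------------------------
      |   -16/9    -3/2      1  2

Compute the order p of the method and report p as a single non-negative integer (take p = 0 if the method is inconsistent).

0

b = (-16/9, -3/2, 1, 2)
c = (0, 7/15, 10/33, 1)
Ac = (0, 0, -7/45, -2048/2145)
Σ b_i: (-16/9)·1 + (-3/2)·1 + 1·1 + 2·1 = -5/18 ≠ 1 ⇒ order 0.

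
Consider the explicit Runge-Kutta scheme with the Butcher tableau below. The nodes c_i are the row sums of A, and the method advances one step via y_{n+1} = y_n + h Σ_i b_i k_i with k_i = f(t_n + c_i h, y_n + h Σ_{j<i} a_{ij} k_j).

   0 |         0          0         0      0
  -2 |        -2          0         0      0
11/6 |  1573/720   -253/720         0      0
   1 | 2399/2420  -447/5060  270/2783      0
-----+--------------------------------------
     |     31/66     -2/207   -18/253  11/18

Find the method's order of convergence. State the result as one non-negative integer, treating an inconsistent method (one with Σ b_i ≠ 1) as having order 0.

4

b = (31/66, -2/207, -18/253, 11/18)
c = (0, -2, 11/6, 1)
Ac = (0, 0, 253/360, 39/110)
Σ b_i: 31/66·1 + (-2/207)·1 + (-18/253)·1 + 11/18·1 = 1 ✓
b·c: (-2/207)·(-2) + (-18/253)·11/6 + 11/18·1 = 1/2 ✓
b·c²: (-2/207)·4 + (-18/253)·121/36 + 11/18·1 = 1/3 ✓
b·Ac: (-18/253)·253/360 + 11/18·39/110 = 1/6 ✓
b·c³: (-2/207)·(-8) + (-18/253)·1331/216 + 11/18·1 = 1/4 ✓
b·(c∘Ac): (-18/253)·2783/2160 + 11/18·39/110 = 1/8 ✓
b·Ac²: (-18/253)·(-253/180) + 11/18·(-3/110) = 1/12 ✓
b·A²c: 11/18·3/44 = 1/24 ✓; 4 stages ⇒ order 4.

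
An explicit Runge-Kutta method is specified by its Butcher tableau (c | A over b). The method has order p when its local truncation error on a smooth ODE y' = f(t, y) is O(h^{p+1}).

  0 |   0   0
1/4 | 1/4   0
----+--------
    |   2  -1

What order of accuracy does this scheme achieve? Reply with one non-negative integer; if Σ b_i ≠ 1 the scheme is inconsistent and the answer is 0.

b = (2, -1)
c = (0, 1/4)
Σ b_i: 2·1 + (-1)·1 = 1 ✓
b·c: (-1)·1/4 = -1/4 ≠ 1/2 ⇒ order 1.

1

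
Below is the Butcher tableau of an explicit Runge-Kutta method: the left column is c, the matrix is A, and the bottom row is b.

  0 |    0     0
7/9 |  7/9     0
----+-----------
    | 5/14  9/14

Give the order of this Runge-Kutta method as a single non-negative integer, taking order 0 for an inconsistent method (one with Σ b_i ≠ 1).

b = (5/14, 9/14)
c = (0, 7/9)
Σ b_i: 5/14·1 + 9/14·1 = 1 ✓
b·c: 9/14·7/9 = 1/2 ✓; 2 stages ⇒ order 2.

2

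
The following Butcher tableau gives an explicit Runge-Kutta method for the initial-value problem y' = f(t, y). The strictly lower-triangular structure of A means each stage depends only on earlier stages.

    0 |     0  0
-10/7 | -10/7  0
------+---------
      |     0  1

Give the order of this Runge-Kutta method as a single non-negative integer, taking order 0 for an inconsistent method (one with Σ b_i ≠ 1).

1

b = (0, 1)
c = (0, -10/7)
Σ b_i: 1·1 = 1 ✓
b·c: 1·(-10/7) = -10/7 ≠ 1/2 ⇒ order 1.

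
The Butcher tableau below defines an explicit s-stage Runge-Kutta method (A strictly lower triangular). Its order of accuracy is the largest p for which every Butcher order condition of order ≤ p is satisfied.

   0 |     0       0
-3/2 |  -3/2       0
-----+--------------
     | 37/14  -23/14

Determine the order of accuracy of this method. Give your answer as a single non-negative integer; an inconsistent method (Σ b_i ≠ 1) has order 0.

b = (37/14, -23/14)
c = (0, -3/2)
Σ b_i: 37/14·1 + (-23/14)·1 = 1 ✓
b·c: (-23/14)·(-3/2) = 69/28 ≠ 1/2 ⇒ order 1.

1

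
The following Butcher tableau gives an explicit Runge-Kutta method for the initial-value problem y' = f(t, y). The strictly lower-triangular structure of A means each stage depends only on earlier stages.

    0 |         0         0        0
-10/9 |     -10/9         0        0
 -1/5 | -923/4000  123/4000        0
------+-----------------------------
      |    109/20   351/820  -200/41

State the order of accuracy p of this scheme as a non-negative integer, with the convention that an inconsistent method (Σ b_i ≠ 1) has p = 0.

b = (109/20, 351/820, -200/41)
c = (0, -10/9, -1/5)
Ac = (0, 0, -41/1200)
Σ b_i: 109/20·1 + 351/820·1 + (-200/41)·1 = 1 ✓
b·c: 351/820·(-10/9) + (-200/41)·(-1/5) = 1/2 ✓
b·c²: 351/820·100/81 + (-200/41)·1/25 = 1/3 ✓
b·Ac: (-200/41)·(-41/1200) = 1/6 ✓; 3 stages ⇒ order 3.

3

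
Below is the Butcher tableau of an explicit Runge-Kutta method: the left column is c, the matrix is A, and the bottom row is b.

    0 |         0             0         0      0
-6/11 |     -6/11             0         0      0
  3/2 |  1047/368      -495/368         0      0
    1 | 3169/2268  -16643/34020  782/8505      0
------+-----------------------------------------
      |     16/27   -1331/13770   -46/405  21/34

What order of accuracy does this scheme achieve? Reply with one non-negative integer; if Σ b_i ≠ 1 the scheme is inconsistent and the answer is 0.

4

b = (16/27, -1331/13770, -46/405, 21/34)
c = (0, -6/11, 3/2, 1)
Ac = (0, 0, 135/184, 17/42)
Σ b_i: 16/27·1 + (-1331/13770)·1 + (-46/405)·1 + 21/34·1 = 1 ✓
b·c: (-1331/13770)·(-6/11) + (-46/405)·3/2 + 21/34·1 = 1/2 ✓
b·c²: (-1331/13770)·36/121 + (-46/405)·9/4 + 21/34·1 = 1/3 ✓
b·Ac: (-46/405)·135/184 + 21/34·17/42 = 1/6 ✓
b·c³: (-1331/13770)·(-216/1331) + (-46/405)·27/8 + 21/34·1 = 1/4 ✓
b·(c∘Ac): (-46/405)·405/368 + 21/34·17/42 = 1/8 ✓
b·Ac²: (-46/405)·(-405/1012) + 21/34·85/1386 = 1/12 ✓
b·A²c: 21/34·17/252 = 1/24 ✓; 4 stages ⇒ order 4.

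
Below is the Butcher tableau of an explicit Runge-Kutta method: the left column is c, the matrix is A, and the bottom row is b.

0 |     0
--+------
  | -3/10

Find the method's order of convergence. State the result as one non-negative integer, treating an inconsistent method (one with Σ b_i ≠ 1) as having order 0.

b = (-3/10)
c = (0)
Σ b_i: (-3/10)·1 = -3/10 ≠ 1 ⇒ order 0.

0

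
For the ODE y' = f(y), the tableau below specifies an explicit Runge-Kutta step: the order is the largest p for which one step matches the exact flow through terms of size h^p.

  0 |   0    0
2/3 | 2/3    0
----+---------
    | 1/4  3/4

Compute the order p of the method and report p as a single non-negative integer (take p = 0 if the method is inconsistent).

b = (1/4, 3/4)
c = (0, 2/3)
Σ b_i: 1/4·1 + 3/4·1 = 1 ✓
b·c: 3/4·2/3 = 1/2 ✓; 2 stages ⇒ order 2.

2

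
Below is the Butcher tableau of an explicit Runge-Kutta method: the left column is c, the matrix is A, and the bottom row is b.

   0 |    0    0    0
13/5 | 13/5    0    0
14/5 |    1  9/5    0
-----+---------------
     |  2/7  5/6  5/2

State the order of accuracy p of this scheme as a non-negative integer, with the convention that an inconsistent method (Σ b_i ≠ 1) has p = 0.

0

b = (2/7, 5/6, 5/2)
c = (0, 13/5, 14/5)
Ac = (0, 0, 117/25)
Σ b_i: 2/7·1 + 5/6·1 + 5/2·1 = 76/21 ≠ 1 ⇒ order 0.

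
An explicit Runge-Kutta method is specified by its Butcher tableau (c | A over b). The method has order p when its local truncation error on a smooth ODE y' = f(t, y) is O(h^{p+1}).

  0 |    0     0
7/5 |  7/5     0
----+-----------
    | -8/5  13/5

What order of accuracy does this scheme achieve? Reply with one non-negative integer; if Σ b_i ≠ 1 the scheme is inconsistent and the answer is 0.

1

b = (-8/5, 13/5)
c = (0, 7/5)
Σ b_i: (-8/5)·1 + 13/5·1 = 1 ✓
b·c: 13/5·7/5 = 91/25 ≠ 1/2 ⇒ order 1.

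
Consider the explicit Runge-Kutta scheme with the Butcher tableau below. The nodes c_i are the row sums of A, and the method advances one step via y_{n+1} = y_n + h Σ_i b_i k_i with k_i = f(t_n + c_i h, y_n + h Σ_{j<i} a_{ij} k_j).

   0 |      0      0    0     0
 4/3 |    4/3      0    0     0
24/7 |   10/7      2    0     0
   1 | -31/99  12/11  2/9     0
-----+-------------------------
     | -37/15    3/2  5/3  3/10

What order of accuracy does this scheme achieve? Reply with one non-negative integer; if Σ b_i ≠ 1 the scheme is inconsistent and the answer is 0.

1

b = (-37/15, 3/2, 5/3, 3/10)
c = (0, 4/3, 24/7, 1)
Ac = (0, 0, 8/3, 512/231)
Σ b_i: (-37/15)·1 + 3/2·1 + 5/3·1 + 3/10·1 = 1 ✓
b·c: 3/2·4/3 + 5/3·24/7 + 3/10·1 = 561/70 ≠ 1/2 ⇒ order 1.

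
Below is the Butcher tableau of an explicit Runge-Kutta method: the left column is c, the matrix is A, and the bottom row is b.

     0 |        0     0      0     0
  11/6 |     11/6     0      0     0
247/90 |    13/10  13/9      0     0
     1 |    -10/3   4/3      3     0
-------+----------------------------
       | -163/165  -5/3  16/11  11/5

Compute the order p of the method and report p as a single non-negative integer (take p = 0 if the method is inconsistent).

1

b = (-163/165, -5/3, 16/11, 11/5)
c = (0, 11/6, 247/90, 1)
Ac = (0, 0, 143/54, 961/90)
Σ b_i: (-163/165)·1 + (-5/3)·1 + 16/11·1 + 11/5·1 = 1 ✓
b·c: (-5/3)·11/6 + 16/11·247/90 + 11/5·1 = 69/22 ≠ 1/2 ⇒ order 1.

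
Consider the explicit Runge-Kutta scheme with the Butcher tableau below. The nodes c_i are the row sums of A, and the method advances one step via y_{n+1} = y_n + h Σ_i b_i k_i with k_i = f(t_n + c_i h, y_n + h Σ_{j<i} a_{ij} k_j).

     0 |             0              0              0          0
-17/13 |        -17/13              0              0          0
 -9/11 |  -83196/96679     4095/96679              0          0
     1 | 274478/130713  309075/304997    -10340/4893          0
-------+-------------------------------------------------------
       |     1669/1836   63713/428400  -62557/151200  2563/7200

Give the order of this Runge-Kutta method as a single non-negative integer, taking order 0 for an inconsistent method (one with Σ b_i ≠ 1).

4

b = (1669/1836, 63713/428400, -62557/151200, 2563/7200)
c = (0, -17/13, -9/11, 1)
Ac = (0, 0, -315/5687, 1035/2563)
Σ b_i: 1669/1836·1 + 63713/428400·1 + (-62557/151200)·1 + 2563/7200·1 = 1 ✓
b·c: 63713/428400·(-17/13) + (-62557/151200)·(-9/11) + 2563/7200·1 = 1/2 ✓
b·c²: 63713/428400·289/169 + (-62557/151200)·81/121 + 2563/7200·1 = 1/3 ✓
b·Ac: (-62557/151200)·(-315/5687) + 2563/7200·1035/2563 = 1/6 ✓
b·c³: 63713/428400·(-4913/2197) + (-62557/151200)·(-729/1331) + 2563/7200·1 = 1/4 ✓
b·(c∘Ac): (-62557/151200)·2835/62557 + 2563/7200·1035/2563 = 1/8 ✓
b·Ac²: (-62557/151200)·5355/73931 + 2563/7200·10605/33319 = 1/12 ✓
b·A²c: 2563/7200·300/2563 = 1/24 ✓; 4 stages ⇒ order 4.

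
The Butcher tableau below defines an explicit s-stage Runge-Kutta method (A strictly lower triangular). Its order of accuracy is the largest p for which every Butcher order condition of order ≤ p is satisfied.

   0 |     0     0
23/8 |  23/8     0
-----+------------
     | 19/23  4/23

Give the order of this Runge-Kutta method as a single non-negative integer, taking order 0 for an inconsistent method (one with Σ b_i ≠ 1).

2

b = (19/23, 4/23)
c = (0, 23/8)
Σ b_i: 19/23·1 + 4/23·1 = 1 ✓
b·c: 4/23·23/8 = 1/2 ✓; 2 stages ⇒ order 2.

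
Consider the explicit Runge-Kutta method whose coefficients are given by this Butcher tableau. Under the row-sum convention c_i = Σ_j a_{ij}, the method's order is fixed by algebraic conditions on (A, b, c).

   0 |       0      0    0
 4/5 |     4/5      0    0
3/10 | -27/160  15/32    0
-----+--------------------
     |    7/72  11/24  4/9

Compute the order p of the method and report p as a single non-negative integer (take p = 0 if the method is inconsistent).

b = (7/72, 11/24, 4/9)
c = (0, 4/5, 3/10)
Ac = (0, 0, 3/8)
Σ b_i: 7/72·1 + 11/24·1 + 4/9·1 = 1 ✓
b·c: 11/24·4/5 + 4/9·3/10 = 1/2 ✓
b·c²: 11/24·16/25 + 4/9·9/100 = 1/3 ✓
b·Ac: 4/9·3/8 = 1/6 ✓; 3 stages ⇒ order 3.

3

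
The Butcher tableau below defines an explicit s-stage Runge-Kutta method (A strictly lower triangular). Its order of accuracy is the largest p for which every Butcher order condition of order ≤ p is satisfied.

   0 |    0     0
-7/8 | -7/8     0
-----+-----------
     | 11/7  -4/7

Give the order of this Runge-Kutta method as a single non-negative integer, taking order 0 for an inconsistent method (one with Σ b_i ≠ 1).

b = (11/7, -4/7)
c = (0, -7/8)
Σ b_i: 11/7·1 + (-4/7)·1 = 1 ✓
b·c: (-4/7)·(-7/8) = 1/2 ✓; 2 stages ⇒ order 2.

2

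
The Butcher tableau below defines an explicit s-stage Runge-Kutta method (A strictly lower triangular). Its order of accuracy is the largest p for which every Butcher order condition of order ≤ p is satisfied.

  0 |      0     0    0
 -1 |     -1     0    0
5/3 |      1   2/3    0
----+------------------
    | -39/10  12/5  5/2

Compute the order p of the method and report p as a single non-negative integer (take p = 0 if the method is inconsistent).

1

b = (-39/10, 12/5, 5/2)
c = (0, -1, 5/3)
Ac = (0, 0, -2/3)
Σ b_i: (-39/10)·1 + 12/5·1 + 5/2·1 = 1 ✓
b·c: 12/5·(-1) + 5/2·5/3 = 53/30 ≠ 1/2 ⇒ order 1.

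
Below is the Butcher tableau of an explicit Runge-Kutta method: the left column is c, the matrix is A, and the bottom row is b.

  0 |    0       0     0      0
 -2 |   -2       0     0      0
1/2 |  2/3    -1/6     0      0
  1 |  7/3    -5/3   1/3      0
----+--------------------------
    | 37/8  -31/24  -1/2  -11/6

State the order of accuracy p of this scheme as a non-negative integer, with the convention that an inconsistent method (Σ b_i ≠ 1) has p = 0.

2

b = (37/8, -31/24, -1/2, -11/6)
c = (0, -2, 1/2, 1)
Ac = (0, 0, 1/3, 7/2)
Σ b_i: 37/8·1 + (-31/24)·1 + (-1/2)·1 + (-11/6)·1 = 1 ✓
b·c: (-31/24)·(-2) + (-1/2)·1/2 + (-11/6)·1 = 1/2 ✓
b·c²: (-31/24)·4 + (-1/2)·1/4 + (-11/6)·1 = -57/8 ≠ 1/3 ⇒ order 2.
b·Ac: (-1/2)·1/3 + (-11/6)·7/2 = -79/12 ≠ 1/6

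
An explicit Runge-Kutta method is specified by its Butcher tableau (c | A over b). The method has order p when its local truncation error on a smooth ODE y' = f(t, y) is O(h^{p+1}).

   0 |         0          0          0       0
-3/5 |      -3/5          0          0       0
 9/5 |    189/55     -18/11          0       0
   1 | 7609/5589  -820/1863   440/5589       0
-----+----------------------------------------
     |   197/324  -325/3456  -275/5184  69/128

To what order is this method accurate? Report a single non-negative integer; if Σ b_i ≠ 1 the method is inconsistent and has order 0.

4

b = (197/324, -325/3456, -275/5184, 69/128)
c = (0, -3/5, 9/5, 1)
Ac = (0, 0, 54/55, 28/69)
Σ b_i: 197/324·1 + (-325/3456)·1 + (-275/5184)·1 + 69/128·1 = 1 ✓
b·c: (-325/3456)·(-3/5) + (-275/5184)·9/5 + 69/128·1 = 1/2 ✓
b·c²: (-325/3456)·9/25 + (-275/5184)·81/25 + 69/128·1 = 1/3 ✓
b·Ac: (-275/5184)·54/55 + 69/128·28/69 = 1/6 ✓
b·c³: (-325/3456)·(-27/125) + (-275/5184)·729/125 + 69/128·1 = 1/4 ✓
b·(c∘Ac): (-275/5184)·486/275 + 69/128·28/69 = 1/8 ✓
b·Ac²: (-275/5184)·(-162/275) + 69/128·20/207 = 1/12 ✓
b·A²c: 69/128·16/207 = 1/24 ✓; 4 stages ⇒ order 4.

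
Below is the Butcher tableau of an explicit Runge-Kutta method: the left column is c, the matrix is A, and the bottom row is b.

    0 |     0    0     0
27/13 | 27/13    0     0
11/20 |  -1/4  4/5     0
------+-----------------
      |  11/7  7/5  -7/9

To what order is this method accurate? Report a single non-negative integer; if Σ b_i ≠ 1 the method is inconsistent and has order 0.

0

b = (11/7, 7/5, -7/9)
c = (0, 27/13, 11/20)
Ac = (0, 0, 108/65)
Σ b_i: 11/7·1 + 7/5·1 + (-7/9)·1 = 691/315 ≠ 1 ⇒ order 0.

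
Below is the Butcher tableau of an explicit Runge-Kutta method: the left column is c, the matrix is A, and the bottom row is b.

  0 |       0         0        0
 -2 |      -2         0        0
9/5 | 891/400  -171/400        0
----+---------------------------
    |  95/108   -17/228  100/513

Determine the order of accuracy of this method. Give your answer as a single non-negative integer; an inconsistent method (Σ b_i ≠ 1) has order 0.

b = (95/108, -17/228, 100/513)
c = (0, -2, 9/5)
Ac = (0, 0, 171/200)
Σ b_i: 95/108·1 + (-17/228)·1 + 100/513·1 = 1 ✓
b·c: (-17/228)·(-2) + 100/513·9/5 = 1/2 ✓
b·c²: (-17/228)·4 + 100/513·81/25 = 1/3 ✓
b·Ac: 100/513·171/200 = 1/6 ✓; 3 stages ⇒ order 3.

3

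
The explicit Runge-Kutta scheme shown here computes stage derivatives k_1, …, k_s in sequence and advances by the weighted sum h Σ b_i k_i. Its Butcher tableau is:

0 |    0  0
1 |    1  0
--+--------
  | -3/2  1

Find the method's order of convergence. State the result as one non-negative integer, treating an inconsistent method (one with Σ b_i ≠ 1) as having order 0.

0

b = (-3/2, 1)
c = (0, 1)
Σ b_i: (-3/2)·1 + 1·1 = -1/2 ≠ 1 ⇒ order 0.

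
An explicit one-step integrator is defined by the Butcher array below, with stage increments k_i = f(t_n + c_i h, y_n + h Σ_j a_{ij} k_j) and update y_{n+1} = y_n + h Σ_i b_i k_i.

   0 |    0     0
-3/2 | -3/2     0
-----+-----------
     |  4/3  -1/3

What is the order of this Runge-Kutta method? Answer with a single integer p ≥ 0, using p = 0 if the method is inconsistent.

2

b = (4/3, -1/3)
c = (0, -3/2)
Σ b_i: 4/3·1 + (-1/3)·1 = 1 ✓
b·c: (-1/3)·(-3/2) = 1/2 ✓; 2 stages ⇒ order 2.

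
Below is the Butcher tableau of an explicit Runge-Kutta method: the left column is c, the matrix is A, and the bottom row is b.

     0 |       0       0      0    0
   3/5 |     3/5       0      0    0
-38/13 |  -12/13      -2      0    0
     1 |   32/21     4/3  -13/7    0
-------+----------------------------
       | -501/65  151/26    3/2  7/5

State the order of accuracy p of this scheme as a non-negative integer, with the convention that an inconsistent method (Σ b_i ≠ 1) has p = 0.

b = (-501/65, 151/26, 3/2, 7/5)
c = (0, 3/5, -38/13, 1)
Ac = (0, 0, -6/5, 218/35)
Σ b_i: (-501/65)·1 + 151/26·1 + 3/2·1 + 7/5·1 = 1 ✓
b·c: 151/26·3/5 + 3/2·(-38/13) + 7/5·1 = 1/2 ✓
b·c²: 151/26·9/25 + 3/2·1444/169 + 7/5·1 = 137797/8450 ≠ 1/3 ⇒ order 2.
b·Ac: 3/2·(-6/5) + 7/5·218/35 = 173/25 ≠ 1/6

2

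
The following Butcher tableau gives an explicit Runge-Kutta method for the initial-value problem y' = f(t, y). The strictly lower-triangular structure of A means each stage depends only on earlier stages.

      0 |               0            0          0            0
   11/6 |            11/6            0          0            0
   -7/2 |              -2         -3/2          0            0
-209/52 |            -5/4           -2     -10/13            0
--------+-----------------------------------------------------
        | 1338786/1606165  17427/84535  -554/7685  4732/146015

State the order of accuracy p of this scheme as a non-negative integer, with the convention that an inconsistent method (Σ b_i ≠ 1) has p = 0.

b = (1338786/1606165, 17427/84535, -554/7685, 4732/146015)
c = (0, 11/6, -7/2, -209/52)
Ac = (0, 0, -11/4, -38/39)
Σ b_i: 1338786/1606165·1 + 17427/84535·1 + (-554/7685)·1 + 4732/146015·1 = 1 ✓
b·c: 17427/84535·11/6 + (-554/7685)·(-7/2) + 4732/146015·(-209/52) = 1/2 ✓
b·c²: 17427/84535·121/36 + (-554/7685)·49/4 + 4732/146015·43681/2704 = 1/3 ✓
b·Ac: (-554/7685)·(-11/4) + 4732/146015·(-38/39) = 1/6 ✓
b·c³: 17427/84535·1331/216 + (-554/7685)·(-343/8) + 4732/146015·(-9129329/140608) = 32469329/14386320 ≠ 1/4 ⇒ order 3.
b·(c∘Ac): (-554/7685)·77/8 + 4732/146015·3971/1014 = -52283/92220 ≠ 1/8
b·Ac²: (-554/7685)·(-121/24) + 4732/146015·(-1889/117) = -167983/1051308 ≠ 1/12
b·A²c: 4732/146015·55/26 = 2002/29203 ≠ 1/24

3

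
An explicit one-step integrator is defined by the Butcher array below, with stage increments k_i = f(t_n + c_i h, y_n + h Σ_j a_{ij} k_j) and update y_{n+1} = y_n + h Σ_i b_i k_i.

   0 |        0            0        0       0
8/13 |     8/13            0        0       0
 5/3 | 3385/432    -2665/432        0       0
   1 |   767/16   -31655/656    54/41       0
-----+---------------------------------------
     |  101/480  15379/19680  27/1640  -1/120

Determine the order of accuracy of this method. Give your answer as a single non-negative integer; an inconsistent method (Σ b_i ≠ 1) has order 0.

4

b = (101/480, 15379/19680, 27/1640, -1/120)
c = (0, 8/13, 5/3, 1)
Ac = (0, 0, -205/54, -55/2)
Σ b_i: 101/480·1 + 15379/19680·1 + 27/1640·1 + (-1/120)·1 = 1 ✓
b·c: 15379/19680·8/13 + 27/1640·5/3 + (-1/120)·1 = 1/2 ✓
b·c²: 15379/19680·64/169 + 27/1640·25/9 + (-1/120)·1 = 1/3 ✓
b·Ac: 27/1640·(-205/54) + (-1/120)·(-55/2) = 1/6 ✓
b·c³: 15379/19680·512/2197 + 27/1640·125/27 + (-1/120)·1 = 1/4 ✓
b·(c∘Ac): 27/1640·(-1025/162) + (-1/120)·(-55/2) = 1/8 ✓
b·Ac²: 27/1640·(-820/351) + (-1/120)·(-190/13) = 1/12 ✓
b·A²c: (-1/120)·(-5) = 1/24 ✓; 4 stages ⇒ order 4.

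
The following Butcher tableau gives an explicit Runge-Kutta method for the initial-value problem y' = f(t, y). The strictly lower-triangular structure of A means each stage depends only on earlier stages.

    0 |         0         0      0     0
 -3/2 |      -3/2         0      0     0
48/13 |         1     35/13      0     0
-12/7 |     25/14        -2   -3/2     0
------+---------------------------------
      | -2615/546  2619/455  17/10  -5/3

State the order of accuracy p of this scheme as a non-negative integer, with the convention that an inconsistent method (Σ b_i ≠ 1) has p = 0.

b = (-2615/546, 2619/455, 17/10, -5/3)
c = (0, -3/2, 48/13, -12/7)
Ac = (0, 0, -105/26, -33/13)
Σ b_i: (-2615/546)·1 + 2619/455·1 + 17/10·1 + (-5/3)·1 = 1 ✓
b·c: 2619/455·(-3/2) + 17/10·48/13 + (-5/3)·(-12/7) = 1/2 ✓
b·c²: 2619/455·9/4 + 17/10·2304/169 + (-5/3)·144/49 = 1034445/33124 ≠ 1/3 ⇒ order 2.
b·Ac: 17/10·(-105/26) + (-5/3)·(-33/13) = -137/52 ≠ 1/6

2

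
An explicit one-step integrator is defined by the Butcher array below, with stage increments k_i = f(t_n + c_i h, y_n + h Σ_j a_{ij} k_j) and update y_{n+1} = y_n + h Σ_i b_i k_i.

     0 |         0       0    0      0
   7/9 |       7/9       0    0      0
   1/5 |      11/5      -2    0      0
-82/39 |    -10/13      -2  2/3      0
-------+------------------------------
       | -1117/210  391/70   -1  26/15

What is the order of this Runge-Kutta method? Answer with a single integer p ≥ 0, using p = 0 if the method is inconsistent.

2

b = (-1117/210, 391/70, -1, 26/15)
c = (0, 7/9, 1/5, -82/39)
Ac = (0, 0, -14/9, -64/45)
Σ b_i: (-1117/210)·1 + 391/70·1 + (-1)·1 + 26/15·1 = 1 ✓
b·c: 391/70·7/9 + (-1)·1/5 + 26/15·(-82/39) = 1/2 ✓
b·c²: 391/70·49/81 + (-1)·1/25 + 26/15·6724/1521 = 579239/52650 ≠ 1/3 ⇒ order 2.
b·Ac: (-1)·(-14/9) + 26/15·(-64/45) = -614/675 ≠ 1/6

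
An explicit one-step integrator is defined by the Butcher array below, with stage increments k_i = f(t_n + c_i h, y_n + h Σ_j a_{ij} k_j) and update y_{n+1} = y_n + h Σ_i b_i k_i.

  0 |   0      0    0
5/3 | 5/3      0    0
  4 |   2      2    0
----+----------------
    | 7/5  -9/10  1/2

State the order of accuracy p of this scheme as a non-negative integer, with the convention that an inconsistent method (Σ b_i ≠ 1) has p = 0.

b = (7/5, -9/10, 1/2)
c = (0, 5/3, 4)
Ac = (0, 0, 10/3)
Σ b_i: 7/5·1 + (-9/10)·1 + 1/2·1 = 1 ✓
b·c: (-9/10)·5/3 + 1/2·4 = 1/2 ✓
b·c²: (-9/10)·25/9 + 1/2·16 = 11/2 ≠ 1/3 ⇒ order 2.
b·Ac: 1/2·10/3 = 5/3 ≠ 1/6

2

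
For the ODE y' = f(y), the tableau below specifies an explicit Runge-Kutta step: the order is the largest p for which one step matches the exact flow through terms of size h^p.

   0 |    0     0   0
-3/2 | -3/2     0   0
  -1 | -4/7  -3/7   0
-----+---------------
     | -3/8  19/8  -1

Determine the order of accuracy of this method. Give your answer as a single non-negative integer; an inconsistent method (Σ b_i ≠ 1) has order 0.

b = (-3/8, 19/8, -1)
c = (0, -3/2, -1)
Ac = (0, 0, 9/14)
Σ b_i: (-3/8)·1 + 19/8·1 + (-1)·1 = 1 ✓
b·c: 19/8·(-3/2) + (-1)·(-1) = -41/16 ≠ 1/2 ⇒ order 1.

1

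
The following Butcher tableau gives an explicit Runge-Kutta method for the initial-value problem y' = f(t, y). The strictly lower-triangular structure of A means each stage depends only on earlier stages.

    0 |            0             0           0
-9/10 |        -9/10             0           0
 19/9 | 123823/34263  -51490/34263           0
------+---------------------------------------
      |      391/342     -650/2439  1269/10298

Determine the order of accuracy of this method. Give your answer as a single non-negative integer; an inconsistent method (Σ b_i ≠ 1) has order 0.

b = (391/342, -650/2439, 1269/10298)
c = (0, -9/10, 19/9)
Ac = (0, 0, 5149/3807)
Σ b_i: 391/342·1 + (-650/2439)·1 + 1269/10298·1 = 1 ✓
b·c: (-650/2439)·(-9/10) + 1269/10298·19/9 = 1/2 ✓
b·c²: (-650/2439)·81/100 + 1269/10298·361/81 = 1/3 ✓
b·Ac: 1269/10298·5149/3807 = 1/6 ✓; 3 stages ⇒ order 3.

3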